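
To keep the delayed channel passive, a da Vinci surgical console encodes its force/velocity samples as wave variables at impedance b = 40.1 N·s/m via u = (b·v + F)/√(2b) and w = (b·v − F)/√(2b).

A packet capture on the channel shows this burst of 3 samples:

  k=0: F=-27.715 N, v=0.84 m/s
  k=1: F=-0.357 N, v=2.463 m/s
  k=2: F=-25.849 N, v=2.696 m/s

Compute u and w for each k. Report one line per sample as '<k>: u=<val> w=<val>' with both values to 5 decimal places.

0: u=0.66652 w=6.85605
1: u=10.98877 w=11.06849
2: u=9.18554 w=14.95834

k=0: b·v=40.1×0.84=33.68400; √(2b)=8.95545; u=(33.68400+(-27.715))/8.95545=0.66652, w=(33.68400−(-27.715))/8.95545=6.85605
k=1: b·v=40.1×2.463=98.76630; √(2b)=8.95545; u=(98.76630+(-0.357))/8.95545=10.98877, w=(98.76630−(-0.357))/8.95545=11.06849
k=2: b·v=40.1×2.696=108.10960; √(2b)=8.95545; u=(108.10960+(-25.849))/8.95545=9.18554, w=(108.10960−(-25.849))/8.95545=14.95834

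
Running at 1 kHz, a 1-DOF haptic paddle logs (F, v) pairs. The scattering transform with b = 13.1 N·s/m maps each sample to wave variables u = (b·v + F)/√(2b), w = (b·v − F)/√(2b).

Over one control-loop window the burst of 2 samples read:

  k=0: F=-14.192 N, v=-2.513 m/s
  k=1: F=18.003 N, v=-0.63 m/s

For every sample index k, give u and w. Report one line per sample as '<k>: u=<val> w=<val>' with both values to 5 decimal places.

k=0: b·v=13.1×(-2.513)=-32.92030; √(2b)=5.11859; u=(-32.92030+(-14.192))/5.11859=-9.20415, w=(-32.92030−(-14.192))/5.11859=-3.65888
k=1: b·v=13.1×(-0.63)=-8.25300; √(2b)=5.11859; u=(-8.25300+18.003)/5.11859=1.90482, w=(-8.25300−18.003)/5.11859=-5.12953

0: u=-9.20415 w=-3.65888
1: u=1.90482 w=-5.12953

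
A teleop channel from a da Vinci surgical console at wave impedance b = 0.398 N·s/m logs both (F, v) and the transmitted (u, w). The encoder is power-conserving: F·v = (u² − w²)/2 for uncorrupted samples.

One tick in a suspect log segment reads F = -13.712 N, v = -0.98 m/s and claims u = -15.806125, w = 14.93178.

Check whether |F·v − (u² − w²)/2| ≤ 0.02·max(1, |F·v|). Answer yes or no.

F·v = (-13.712)×(-0.98) = 13.437760 W.
(u² − w²)/2 = (249.833588 − 222.958054)/2 = 13.437767 W.
|Δ| = 0.000007;  2% of max(1, |F·v|) = 0.268755.

yes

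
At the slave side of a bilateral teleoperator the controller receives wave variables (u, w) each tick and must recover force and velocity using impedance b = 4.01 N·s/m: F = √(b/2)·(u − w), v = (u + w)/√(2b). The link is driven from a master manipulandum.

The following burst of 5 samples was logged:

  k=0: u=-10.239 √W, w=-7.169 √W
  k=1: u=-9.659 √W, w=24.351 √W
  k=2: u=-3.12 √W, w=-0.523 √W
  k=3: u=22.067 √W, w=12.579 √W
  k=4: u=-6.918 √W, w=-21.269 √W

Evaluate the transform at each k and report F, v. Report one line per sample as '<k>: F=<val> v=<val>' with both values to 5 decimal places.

0: F=-4.34706 v=-6.14698
1: F=-48.15749 v=5.18793
2: F=-3.67730 v=-1.28639
3: F=13.43482 v=12.23393
4: F=20.32073 v=-9.95318

k=0: u−w=-3.07000, u+w=-17.40800; √(b/2)=1.41598, √(2b)=2.83196; F=1.41598×(-3.07)=-4.34706, v=-17.40800/2.83196=-6.14698
k=1: u−w=-34.01000, u+w=14.69200; √(b/2)=1.41598, √(2b)=2.83196; F=1.41598×(-34.01)=-48.15749, v=14.69200/2.83196=5.18793
k=2: u−w=-2.59700, u+w=-3.64300; √(b/2)=1.41598, √(2b)=2.83196; F=1.41598×(-2.597)=-3.67730, v=-3.64300/2.83196=-1.28639
k=3: u−w=9.48800, u+w=34.64600; √(b/2)=1.41598, √(2b)=2.83196; F=1.41598×9.488=13.43482, v=34.64600/2.83196=12.23393
k=4: u−w=14.35100, u+w=-28.18700; √(b/2)=1.41598, √(2b)=2.83196; F=1.41598×14.351=20.32073, v=-28.18700/2.83196=-9.95318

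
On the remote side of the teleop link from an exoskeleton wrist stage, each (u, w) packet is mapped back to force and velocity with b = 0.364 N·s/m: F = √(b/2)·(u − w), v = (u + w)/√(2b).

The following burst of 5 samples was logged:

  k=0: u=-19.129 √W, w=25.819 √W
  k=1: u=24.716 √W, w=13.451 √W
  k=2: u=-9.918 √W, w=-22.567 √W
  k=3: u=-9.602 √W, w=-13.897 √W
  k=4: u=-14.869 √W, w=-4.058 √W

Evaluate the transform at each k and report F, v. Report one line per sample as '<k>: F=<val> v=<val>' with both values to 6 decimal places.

0: F=-19.175472 v=7.840801
1: F=4.805813 v=44.732414
2: F=5.396248 v=-38.073007
3: F=1.832310 v=-27.541253
4: F=-4.612130 v=-22.182786

k=0: u−w=-44.948000, u+w=6.690000; √(b/2)=0.426615, √(2b)=0.853229; F=0.426615×(-44.948)=-19.175472, v=6.690000/0.853229=7.840801
k=1: u−w=11.265000, u+w=38.167000; √(b/2)=0.426615, √(2b)=0.853229; F=0.426615×11.265=4.805813, v=38.167000/0.853229=44.732414
k=2: u−w=12.649000, u+w=-32.485000; √(b/2)=0.426615, √(2b)=0.853229; F=0.426615×12.649=5.396248, v=-32.485000/0.853229=-38.073007
k=3: u−w=4.295000, u+w=-23.499000; √(b/2)=0.426615, √(2b)=0.853229; F=0.426615×4.295=1.832310, v=-23.499000/0.853229=-27.541253
k=4: u−w=-10.811000, u+w=-18.927000; √(b/2)=0.426615, √(2b)=0.853229; F=0.426615×(-10.811)=-4.612130, v=-18.927000/0.853229=-22.182786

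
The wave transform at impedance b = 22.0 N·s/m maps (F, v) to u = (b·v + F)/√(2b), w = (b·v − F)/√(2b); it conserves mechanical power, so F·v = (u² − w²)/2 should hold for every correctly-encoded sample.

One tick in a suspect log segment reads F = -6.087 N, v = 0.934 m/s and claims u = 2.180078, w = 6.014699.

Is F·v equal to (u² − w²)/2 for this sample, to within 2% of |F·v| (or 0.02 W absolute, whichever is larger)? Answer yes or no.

no

F·v = (-6.087)×0.934 = -5.685258 W.
(u² − w²)/2 = (4.752740 − 36.176604)/2 = -15.711932 W.
|Δ| = 10.026674;  2% of max(1, |F·v|) = 0.113705.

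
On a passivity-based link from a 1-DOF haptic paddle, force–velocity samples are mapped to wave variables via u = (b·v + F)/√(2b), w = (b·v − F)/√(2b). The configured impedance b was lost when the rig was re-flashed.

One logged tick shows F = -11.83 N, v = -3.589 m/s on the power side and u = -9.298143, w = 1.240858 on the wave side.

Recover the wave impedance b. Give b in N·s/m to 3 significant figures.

b = 2.52 N·s/m

u + w = -8.057285;  u + w = √(2b)·v, so √(2b) = -8.057285/(-3.589) = 2.244994.
b = (√(2b))²/2 = 5.040000/2 = 2.520000.
(Check via u − w = 2F/√(2b): u − w = -10.539001, 2F/√(2b) = -10.539002.)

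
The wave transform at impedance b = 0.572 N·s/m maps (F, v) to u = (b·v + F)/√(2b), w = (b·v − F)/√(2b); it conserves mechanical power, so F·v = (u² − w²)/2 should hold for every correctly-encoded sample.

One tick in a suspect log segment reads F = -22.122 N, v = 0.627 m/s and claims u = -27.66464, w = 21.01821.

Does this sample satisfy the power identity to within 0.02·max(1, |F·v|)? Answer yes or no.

no

F·v = (-22.122)×0.627 = -13.8705 W.
(u² − w²)/2 = (765.3323 − 441.7652)/2 = 161.7836 W.
|Δ| = 175.6541;  2% of max(1, |F·v|) = 0.2774.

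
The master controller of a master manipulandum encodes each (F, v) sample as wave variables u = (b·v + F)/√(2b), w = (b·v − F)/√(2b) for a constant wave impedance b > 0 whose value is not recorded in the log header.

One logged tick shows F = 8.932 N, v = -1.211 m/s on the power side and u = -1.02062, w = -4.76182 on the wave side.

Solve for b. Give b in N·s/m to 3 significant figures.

b = 11.4 N·s/m

u + w = -5.7824;  u + w = √(2b)·v, so √(2b) = -5.7824/(-1.211) = 4.7749.
b = (√(2b))²/2 = 22.8000/2 = 11.4000.
(Check via u − w = 2F/√(2b): u − w = 3.7412, 2F/√(2b) = 3.7412.)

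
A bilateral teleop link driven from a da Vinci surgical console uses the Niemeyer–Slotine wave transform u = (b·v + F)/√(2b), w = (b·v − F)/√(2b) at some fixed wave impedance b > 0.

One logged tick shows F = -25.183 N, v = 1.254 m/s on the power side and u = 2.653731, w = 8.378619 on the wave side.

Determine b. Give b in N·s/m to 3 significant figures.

b = 38.7 N·s/m

u + w = 11.032350;  u + w = √(2b)·v, so √(2b) = 11.032350/1.254 = 8.797727.
b = (√(2b))²/2 = 77.400005/2 = 38.700003.
(Check via u − w = 2F/√(2b): u − w = -5.724888, 2F/√(2b) = -5.724888.)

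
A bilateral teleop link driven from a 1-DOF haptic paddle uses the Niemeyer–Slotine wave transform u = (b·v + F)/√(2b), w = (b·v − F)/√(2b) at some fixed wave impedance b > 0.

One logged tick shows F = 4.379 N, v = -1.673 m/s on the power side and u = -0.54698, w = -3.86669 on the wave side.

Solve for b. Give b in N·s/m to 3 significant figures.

u + w = -4.41367;  u + w = √(2b)·v, so √(2b) = -4.41367/(-1.673) = 2.63818.
b = (√(2b))²/2 = 6.95998/2 = 3.47999.
(Check via u − w = 2F/√(2b): u − w = 3.31971, 2F/√(2b) = 3.31972.)

b = 3.48 N·s/m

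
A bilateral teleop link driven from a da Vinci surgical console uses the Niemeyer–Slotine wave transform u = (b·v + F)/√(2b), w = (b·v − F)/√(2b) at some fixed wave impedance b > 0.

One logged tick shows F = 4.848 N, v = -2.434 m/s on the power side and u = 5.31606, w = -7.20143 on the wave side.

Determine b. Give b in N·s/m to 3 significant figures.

u + w = -1.88537;  u + w = √(2b)·v, so √(2b) = -1.88537/(-2.434) = 0.77460.
b = (√(2b))²/2 = 0.60000/2 = 0.30000.
(Check via u − w = 2F/√(2b): u − w = 12.51749, 2F/√(2b) = 12.51747.)

b = 0.3 N·s/m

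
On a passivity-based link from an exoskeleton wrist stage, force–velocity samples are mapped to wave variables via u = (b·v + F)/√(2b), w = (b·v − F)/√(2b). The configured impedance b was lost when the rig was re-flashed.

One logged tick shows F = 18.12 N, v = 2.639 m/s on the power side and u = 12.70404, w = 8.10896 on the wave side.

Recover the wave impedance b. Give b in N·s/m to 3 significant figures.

b = 31.1 N·s/m

u + w = 20.8130;  u + w = √(2b)·v, so √(2b) = 20.8130/2.639 = 7.8867.
b = (√(2b))²/2 = 62.2000/2 = 31.1000.
(Check via u − w = 2F/√(2b): u − w = 4.5951, 2F/√(2b) = 4.5951.)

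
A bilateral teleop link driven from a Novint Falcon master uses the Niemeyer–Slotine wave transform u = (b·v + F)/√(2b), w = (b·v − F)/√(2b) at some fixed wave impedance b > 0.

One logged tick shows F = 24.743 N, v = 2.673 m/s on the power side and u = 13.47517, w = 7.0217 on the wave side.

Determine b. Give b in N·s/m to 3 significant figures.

b = 29.4 N·s/m

u + w = 20.4969;  u + w = √(2b)·v, so √(2b) = 20.4969/2.673 = 7.6681.
b = (√(2b))²/2 = 58.8000/2 = 29.4000.
(Check via u − w = 2F/√(2b): u − w = 6.4535, 2F/√(2b) = 6.4535.)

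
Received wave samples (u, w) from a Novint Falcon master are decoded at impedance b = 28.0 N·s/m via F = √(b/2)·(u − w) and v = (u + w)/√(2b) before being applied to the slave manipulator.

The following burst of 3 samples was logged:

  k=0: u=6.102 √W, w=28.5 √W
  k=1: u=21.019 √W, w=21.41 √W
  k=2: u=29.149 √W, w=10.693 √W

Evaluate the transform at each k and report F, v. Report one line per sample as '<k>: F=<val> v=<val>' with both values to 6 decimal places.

k=0: u−w=-22.398000, u+w=34.602000; √(b/2)=3.741657, √(2b)=7.483315; F=3.741657×(-22.398)=-83.805642, v=34.602000/7.483315=4.623887
k=1: u−w=-0.391000, u+w=42.429000; √(b/2)=3.741657, √(2b)=7.483315; F=3.741657×(-0.391)=-1.462988, v=42.429000/7.483315=5.669814
k=2: u−w=18.456000, u+w=39.842000; √(b/2)=3.741657, √(2b)=7.483315; F=3.741657×18.456=69.056029, v=39.842000/7.483315=5.324111

0: F=-83.805642 v=4.623887
1: F=-1.462988 v=5.669814
2: F=69.056029 v=5.324111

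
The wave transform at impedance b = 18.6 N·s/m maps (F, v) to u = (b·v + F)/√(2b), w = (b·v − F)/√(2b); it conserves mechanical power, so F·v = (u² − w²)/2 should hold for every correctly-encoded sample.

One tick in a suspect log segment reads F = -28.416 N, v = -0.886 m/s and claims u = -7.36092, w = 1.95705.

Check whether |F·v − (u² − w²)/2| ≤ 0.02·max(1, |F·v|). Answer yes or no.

yes

F·v = (-28.416)×(-0.886) = 25.17658 W.
(u² − w²)/2 = (54.18314 − 3.83004)/2 = 25.17655 W.
|Δ| = 0.00003;  2% of max(1, |F·v|) = 0.50353.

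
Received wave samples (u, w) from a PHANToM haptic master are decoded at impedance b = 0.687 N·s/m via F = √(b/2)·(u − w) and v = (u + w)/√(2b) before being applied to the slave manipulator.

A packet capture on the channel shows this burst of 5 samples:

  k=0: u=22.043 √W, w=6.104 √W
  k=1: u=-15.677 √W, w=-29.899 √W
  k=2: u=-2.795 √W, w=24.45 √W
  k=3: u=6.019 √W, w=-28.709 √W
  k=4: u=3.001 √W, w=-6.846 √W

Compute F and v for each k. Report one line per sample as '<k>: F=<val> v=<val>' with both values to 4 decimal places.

0: F=9.3417 v=24.0126
1: F=8.3354 v=-38.8815
2: F=-15.9680 v=18.4742
3: F=20.3537 v=-19.3571
4: F=5.7712 v=-3.2802

k=0: u−w=15.9390, u+w=28.1470; √(b/2)=0.5861, √(2b)=1.1722; F=0.5861×15.939=9.3417, v=28.1470/1.1722=24.0126
k=1: u−w=14.2220, u+w=-45.5760; √(b/2)=0.5861, √(2b)=1.1722; F=0.5861×14.222=8.3354, v=-45.5760/1.1722=-38.8815
k=2: u−w=-27.2450, u+w=21.6550; √(b/2)=0.5861, √(2b)=1.1722; F=0.5861×(-27.245)=-15.9680, v=21.6550/1.1722=18.4742
k=3: u−w=34.7280, u+w=-22.6900; √(b/2)=0.5861, √(2b)=1.1722; F=0.5861×34.728=20.3537, v=-22.6900/1.1722=-19.3571
k=4: u−w=9.8470, u+w=-3.8450; √(b/2)=0.5861, √(2b)=1.1722; F=0.5861×9.847=5.7712, v=-3.8450/1.1722=-3.2802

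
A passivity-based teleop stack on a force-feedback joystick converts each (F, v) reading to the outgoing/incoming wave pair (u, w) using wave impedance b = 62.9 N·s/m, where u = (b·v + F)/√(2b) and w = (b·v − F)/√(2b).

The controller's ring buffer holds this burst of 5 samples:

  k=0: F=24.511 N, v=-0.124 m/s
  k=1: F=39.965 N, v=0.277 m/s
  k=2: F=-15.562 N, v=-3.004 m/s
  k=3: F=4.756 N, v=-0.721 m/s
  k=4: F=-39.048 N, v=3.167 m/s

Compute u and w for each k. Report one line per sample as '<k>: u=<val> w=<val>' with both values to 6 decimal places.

k=0: b·v=62.9×(-0.124)=-7.799600; √(2b)=11.216060; u=(-7.799600+24.511)/11.216060=1.489953, w=(-7.799600−24.511)/11.216060=-2.880744
k=1: b·v=62.9×0.277=17.423300; √(2b)=11.216060; u=(17.423300+39.965)/11.216060=5.116619, w=(17.423300−39.965)/11.216060=-2.009770
k=2: b·v=62.9×(-3.004)=-188.951600; √(2b)=11.216060; u=(-188.951600+(-15.562))/11.216060=-18.233997, w=(-188.951600−(-15.562))/11.216060=-15.459047
k=3: b·v=62.9×(-0.721)=-45.350900; √(2b)=11.216060; u=(-45.350900+4.756)/11.216060=-3.619355, w=(-45.350900−4.756)/11.216060=-4.467424
k=4: b·v=62.9×3.167=199.204300; √(2b)=11.216060; u=(199.204300+(-39.048))/11.216060=14.279194, w=(199.204300−(-39.048))/11.216060=21.242067

0: u=1.489953 w=-2.880744
1: u=5.116619 w=-2.009770
2: u=-18.233997 w=-15.459047
3: u=-3.619355 w=-4.467424
4: u=14.279194 w=21.242067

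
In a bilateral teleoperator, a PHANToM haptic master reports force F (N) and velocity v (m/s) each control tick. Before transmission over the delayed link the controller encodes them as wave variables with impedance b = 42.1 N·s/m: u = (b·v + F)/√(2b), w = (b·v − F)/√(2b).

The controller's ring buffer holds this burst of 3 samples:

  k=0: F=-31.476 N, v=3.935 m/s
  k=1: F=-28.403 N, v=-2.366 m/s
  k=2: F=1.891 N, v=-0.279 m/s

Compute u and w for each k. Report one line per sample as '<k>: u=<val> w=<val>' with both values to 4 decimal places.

0: u=14.6237 w=21.4841
1: u=-13.9506 w=-7.7599
2: u=-1.0740 w=-1.4861

k=0: b·v=42.1×3.935=165.6635; √(2b)=9.1761; u=(165.6635+(-31.476))/9.1761=14.6237, w=(165.6635−(-31.476))/9.1761=21.4841
k=1: b·v=42.1×(-2.366)=-99.6086; √(2b)=9.1761; u=(-99.6086+(-28.403))/9.1761=-13.9506, w=(-99.6086−(-28.403))/9.1761=-7.7599
k=2: b·v=42.1×(-0.279)=-11.7459; √(2b)=9.1761; u=(-11.7459+1.891)/9.1761=-1.0740, w=(-11.7459−1.891)/9.1761=-1.4861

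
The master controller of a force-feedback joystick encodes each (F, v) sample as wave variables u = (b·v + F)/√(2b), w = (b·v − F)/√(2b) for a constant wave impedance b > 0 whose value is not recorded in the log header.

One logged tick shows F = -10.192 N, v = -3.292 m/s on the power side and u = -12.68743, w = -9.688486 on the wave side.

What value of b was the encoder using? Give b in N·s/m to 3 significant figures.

u + w = -22.375916;  u + w = √(2b)·v, so √(2b) = -22.375916/(-3.292) = 6.797058.
b = (√(2b))²/2 = 46.200002/2 = 23.100001.
(Check via u − w = 2F/√(2b): u − w = -2.998944, 2F/√(2b) = -2.998944.)

b = 23.1 N·s/m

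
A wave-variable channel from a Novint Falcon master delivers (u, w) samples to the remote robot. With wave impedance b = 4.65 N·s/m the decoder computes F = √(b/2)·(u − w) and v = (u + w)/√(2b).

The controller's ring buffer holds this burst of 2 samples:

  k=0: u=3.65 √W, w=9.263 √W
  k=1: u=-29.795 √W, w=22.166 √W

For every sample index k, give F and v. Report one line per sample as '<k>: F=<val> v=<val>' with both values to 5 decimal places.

0: F=-8.55867 v=4.23434
1: F=-79.22988 v=-2.50165

k=0: u−w=-5.61300, u+w=12.91300; √(b/2)=1.52480, √(2b)=3.04959; F=1.52480×(-5.613)=-8.55867, v=12.91300/3.04959=4.23434
k=1: u−w=-51.96100, u+w=-7.62900; √(b/2)=1.52480, √(2b)=3.04959; F=1.52480×(-51.961)=-79.22988, v=-7.62900/3.04959=-2.50165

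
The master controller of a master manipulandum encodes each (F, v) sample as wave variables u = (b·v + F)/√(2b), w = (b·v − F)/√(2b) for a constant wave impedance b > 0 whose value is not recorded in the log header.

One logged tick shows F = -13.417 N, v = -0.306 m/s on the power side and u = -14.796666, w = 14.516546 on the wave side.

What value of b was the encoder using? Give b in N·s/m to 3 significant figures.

u + w = -0.280120;  u + w = √(2b)·v, so √(2b) = -0.280120/(-0.306) = 0.915425.
b = (√(2b))²/2 = 0.838003/2 = 0.419001.
(Check via u − w = 2F/√(2b): u − w = -29.313212, 2F/√(2b) = -29.313166.)

b = 0.419 N·s/m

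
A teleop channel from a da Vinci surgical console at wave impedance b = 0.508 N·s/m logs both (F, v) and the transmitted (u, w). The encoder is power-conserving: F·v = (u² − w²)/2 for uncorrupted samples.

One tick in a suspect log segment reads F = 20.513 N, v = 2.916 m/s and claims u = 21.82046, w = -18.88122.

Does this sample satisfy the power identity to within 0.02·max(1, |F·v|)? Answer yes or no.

yes

F·v = 20.513×2.916 = 59.8159 W.
(u² − w²)/2 = (476.1325 − 356.5005)/2 = 59.8160 W.
|Δ| = 0.0001;  2% of max(1, |F·v|) = 1.1963.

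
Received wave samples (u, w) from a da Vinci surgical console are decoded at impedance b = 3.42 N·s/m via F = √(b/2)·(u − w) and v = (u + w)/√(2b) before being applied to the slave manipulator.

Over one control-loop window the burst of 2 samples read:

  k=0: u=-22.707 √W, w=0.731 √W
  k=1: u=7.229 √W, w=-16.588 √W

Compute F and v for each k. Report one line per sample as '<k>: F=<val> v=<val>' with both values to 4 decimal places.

k=0: u−w=-23.4380, u+w=-21.9760; √(b/2)=1.3077, √(2b)=2.6153; F=1.3077×(-23.438)=-30.6492, v=-21.9760/2.6153=-8.4027
k=1: u−w=23.8170, u+w=-9.3590; √(b/2)=1.3077, √(2b)=2.6153; F=1.3077×23.817=31.1448, v=-9.3590/2.6153=-3.5785

0: F=-30.6492 v=-8.4027
1: F=31.1448 v=-3.5785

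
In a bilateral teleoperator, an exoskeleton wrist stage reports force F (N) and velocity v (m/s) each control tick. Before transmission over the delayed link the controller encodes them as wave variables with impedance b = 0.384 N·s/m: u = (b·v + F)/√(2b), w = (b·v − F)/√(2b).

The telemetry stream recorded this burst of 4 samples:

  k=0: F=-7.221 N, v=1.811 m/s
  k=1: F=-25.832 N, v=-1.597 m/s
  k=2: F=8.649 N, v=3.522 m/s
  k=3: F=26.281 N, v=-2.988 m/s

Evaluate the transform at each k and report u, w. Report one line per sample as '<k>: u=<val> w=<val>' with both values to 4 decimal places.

0: u=-7.4463 w=9.0333
1: u=-30.1764 w=28.7768
2: u=11.4125 w=-8.3260
3: u=28.6797 w=-31.2982

k=0: b·v=0.384×1.811=0.6954; √(2b)=0.8764; u=(0.6954+(-7.221))/0.8764=-7.4463, w=(0.6954−(-7.221))/0.8764=9.0333
k=1: b·v=0.384×(-1.597)=-0.6132; √(2b)=0.8764; u=(-0.6132+(-25.832))/0.8764=-30.1764, w=(-0.6132−(-25.832))/0.8764=28.7768
k=2: b·v=0.384×3.522=1.3524; √(2b)=0.8764; u=(1.3524+8.649)/0.8764=11.4125, w=(1.3524−8.649)/0.8764=-8.3260
k=3: b·v=0.384×(-2.988)=-1.1474; √(2b)=0.8764; u=(-1.1474+26.281)/0.8764=28.6797, w=(-1.1474−26.281)/0.8764=-31.2982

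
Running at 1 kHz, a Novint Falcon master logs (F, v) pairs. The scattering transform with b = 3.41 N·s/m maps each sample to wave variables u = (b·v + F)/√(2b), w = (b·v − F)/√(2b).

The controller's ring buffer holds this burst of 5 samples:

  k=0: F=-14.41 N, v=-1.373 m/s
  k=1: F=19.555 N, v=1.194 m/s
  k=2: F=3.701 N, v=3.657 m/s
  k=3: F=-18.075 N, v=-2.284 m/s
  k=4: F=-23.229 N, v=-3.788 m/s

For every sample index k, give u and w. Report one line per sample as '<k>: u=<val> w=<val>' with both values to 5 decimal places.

0: u=-7.31068 w=3.72507
1: u=9.04707 w=-5.92892
2: u=6.19234 w=3.35797
3: u=-9.90362 w=3.93893
4: u=-13.84105 w=3.94864

k=0: b·v=3.41×(-1.373)=-4.68193; √(2b)=2.61151; u=(-4.68193+(-14.41))/2.61151=-7.31068, w=(-4.68193−(-14.41))/2.61151=3.72507
k=1: b·v=3.41×1.194=4.07154; √(2b)=2.61151; u=(4.07154+19.555)/2.61151=9.04707, w=(4.07154−19.555)/2.61151=-5.92892
k=2: b·v=3.41×3.657=12.47037; √(2b)=2.61151; u=(12.47037+3.701)/2.61151=6.19234, w=(12.47037−3.701)/2.61151=3.35797
k=3: b·v=3.41×(-2.284)=-7.78844; √(2b)=2.61151; u=(-7.78844+(-18.075))/2.61151=-9.90362, w=(-7.78844−(-18.075))/2.61151=3.93893
k=4: b·v=3.41×(-3.788)=-12.91708; √(2b)=2.61151; u=(-12.91708+(-23.229))/2.61151=-13.84105, w=(-12.91708−(-23.229))/2.61151=3.94864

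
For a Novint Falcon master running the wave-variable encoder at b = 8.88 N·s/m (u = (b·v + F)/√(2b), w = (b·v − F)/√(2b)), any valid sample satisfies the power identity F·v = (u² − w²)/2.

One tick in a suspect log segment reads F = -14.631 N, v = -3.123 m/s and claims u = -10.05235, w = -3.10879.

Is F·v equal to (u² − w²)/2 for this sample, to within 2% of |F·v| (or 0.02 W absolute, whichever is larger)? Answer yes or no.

yes

F·v = (-14.631)×(-3.123) = 45.69261 W.
(u² − w²)/2 = (101.04974 − 9.66458)/2 = 45.69258 W.
|Δ| = 0.00003;  2% of max(1, |F·v|) = 0.91385.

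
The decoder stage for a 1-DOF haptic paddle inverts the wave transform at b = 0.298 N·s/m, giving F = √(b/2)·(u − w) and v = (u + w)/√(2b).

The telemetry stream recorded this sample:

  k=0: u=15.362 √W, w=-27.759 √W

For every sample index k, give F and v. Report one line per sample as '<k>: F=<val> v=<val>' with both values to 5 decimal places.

0: F=16.64493 v=-16.05807

k=0: u−w=43.12100, u+w=-12.39700; √(b/2)=0.38601, √(2b)=0.77201; F=0.38601×43.121=16.64493, v=-12.39700/0.77201=-16.05807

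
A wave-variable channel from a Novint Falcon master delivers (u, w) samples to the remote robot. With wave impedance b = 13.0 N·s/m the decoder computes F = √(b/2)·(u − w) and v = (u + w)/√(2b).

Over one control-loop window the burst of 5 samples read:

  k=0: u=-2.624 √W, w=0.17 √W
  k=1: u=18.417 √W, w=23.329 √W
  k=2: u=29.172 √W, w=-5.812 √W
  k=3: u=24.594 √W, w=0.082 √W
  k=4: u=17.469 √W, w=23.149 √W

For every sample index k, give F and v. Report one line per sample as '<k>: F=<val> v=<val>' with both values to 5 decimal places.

k=0: u−w=-2.79400, u+w=-2.45400; √(b/2)=2.54951, √(2b)=5.09902; F=2.54951×(-2.794)=-7.12333, v=-2.45400/5.09902=-0.48127
k=1: u−w=-4.91200, u+w=41.74600; √(b/2)=2.54951, √(2b)=5.09902; F=2.54951×(-4.912)=-12.52319, v=41.74600/5.09902=8.18706
k=2: u−w=34.98400, u+w=23.36000; √(b/2)=2.54951, √(2b)=5.09902; F=2.54951×34.984=89.19205, v=23.36000/5.09902=4.58127
k=3: u−w=24.51200, u+w=24.67600; √(b/2)=2.54951, √(2b)=5.09902; F=2.54951×24.512=62.49358, v=24.67600/5.09902=4.83936
k=4: u−w=-5.68000, u+w=40.61800; √(b/2)=2.54951, √(2b)=5.09902; F=2.54951×(-5.68)=-14.48122, v=40.61800/5.09902=7.96585

0: F=-7.12333 v=-0.48127
1: F=-12.52319 v=8.18706
2: F=89.19205 v=4.58127
3: F=62.49358 v=4.83936
4: F=-14.48122 v=7.96585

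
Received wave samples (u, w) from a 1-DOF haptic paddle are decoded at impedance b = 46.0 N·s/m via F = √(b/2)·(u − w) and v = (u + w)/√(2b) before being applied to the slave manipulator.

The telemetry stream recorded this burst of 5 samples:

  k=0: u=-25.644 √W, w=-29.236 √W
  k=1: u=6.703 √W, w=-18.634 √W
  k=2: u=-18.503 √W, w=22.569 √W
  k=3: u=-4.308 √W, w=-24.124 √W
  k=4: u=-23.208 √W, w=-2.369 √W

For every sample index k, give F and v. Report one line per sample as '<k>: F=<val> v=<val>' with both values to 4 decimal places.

0: F=17.2266 v=-5.7216
1: F=121.5120 v=-1.2439
2: F=-196.9744 v=0.4239
3: F=95.0342 v=-2.9642
4: F=-99.9403 v=-2.6666

k=0: u−w=3.5920, u+w=-54.8800; √(b/2)=4.7958, √(2b)=9.5917; F=4.7958×3.592=17.2266, v=-54.8800/9.5917=-5.7216
k=1: u−w=25.3370, u+w=-11.9310; √(b/2)=4.7958, √(2b)=9.5917; F=4.7958×25.337=121.5120, v=-11.9310/9.5917=-1.2439
k=2: u−w=-41.0720, u+w=4.0660; √(b/2)=4.7958, √(2b)=9.5917; F=4.7958×(-41.072)=-196.9744, v=4.0660/9.5917=0.4239
k=3: u−w=19.8160, u+w=-28.4320; √(b/2)=4.7958, √(2b)=9.5917; F=4.7958×19.816=95.0342, v=-28.4320/9.5917=-2.9642
k=4: u−w=-20.8390, u+w=-25.5770; √(b/2)=4.7958, √(2b)=9.5917; F=4.7958×(-20.839)=-99.9403, v=-25.5770/9.5917=-2.6666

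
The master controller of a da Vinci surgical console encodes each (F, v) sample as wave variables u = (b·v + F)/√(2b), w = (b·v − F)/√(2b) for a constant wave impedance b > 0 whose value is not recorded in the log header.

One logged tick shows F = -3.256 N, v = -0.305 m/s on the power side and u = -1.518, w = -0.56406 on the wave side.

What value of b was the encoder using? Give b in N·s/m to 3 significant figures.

u + w = -2.0821;  u + w = √(2b)·v, so √(2b) = -2.0821/(-0.305) = 6.8264.
b = (√(2b))²/2 = 46.6001/2 = 23.3000.
(Check via u − w = 2F/√(2b): u − w = -0.9539, 2F/√(2b) = -0.9539.)

b = 23.3 N·s/m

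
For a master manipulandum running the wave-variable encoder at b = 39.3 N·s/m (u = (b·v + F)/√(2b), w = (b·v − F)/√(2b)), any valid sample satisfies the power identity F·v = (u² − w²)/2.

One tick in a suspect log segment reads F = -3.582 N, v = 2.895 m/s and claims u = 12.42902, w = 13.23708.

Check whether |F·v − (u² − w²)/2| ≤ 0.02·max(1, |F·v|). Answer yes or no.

yes

F·v = (-3.582)×2.895 = -10.3699 W.
(u² − w²)/2 = (154.4805 − 175.2203)/2 = -10.3699 W.
|Δ| = 0.0000;  2% of max(1, |F·v|) = 0.2074.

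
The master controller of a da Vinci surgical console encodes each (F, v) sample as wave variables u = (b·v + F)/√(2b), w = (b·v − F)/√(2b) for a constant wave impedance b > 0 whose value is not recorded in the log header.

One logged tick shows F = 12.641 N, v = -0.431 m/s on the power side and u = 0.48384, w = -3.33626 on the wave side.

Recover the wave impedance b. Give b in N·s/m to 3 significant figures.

b = 21.9 N·s/m

u + w = -2.85242;  u + w = √(2b)·v, so √(2b) = -2.85242/(-0.431) = 6.61814.
b = (√(2b))²/2 = 43.79983/2 = 21.89991.
(Check via u − w = 2F/√(2b): u − w = 3.82010, 2F/√(2b) = 3.82010.)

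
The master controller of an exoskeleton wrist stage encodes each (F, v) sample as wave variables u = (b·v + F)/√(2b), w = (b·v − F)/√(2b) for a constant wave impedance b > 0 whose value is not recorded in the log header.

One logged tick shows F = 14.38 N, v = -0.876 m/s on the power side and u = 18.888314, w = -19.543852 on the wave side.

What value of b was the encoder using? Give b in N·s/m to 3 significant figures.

b = 0.28 N·s/m

u + w = -0.655538;  u + w = √(2b)·v, so √(2b) = -0.655538/(-0.876) = 0.748331.
b = (√(2b))²/2 = 0.559999/2 = 0.280000.
(Check via u − w = 2F/√(2b): u − w = 38.432166, 2F/√(2b) = 38.432189.)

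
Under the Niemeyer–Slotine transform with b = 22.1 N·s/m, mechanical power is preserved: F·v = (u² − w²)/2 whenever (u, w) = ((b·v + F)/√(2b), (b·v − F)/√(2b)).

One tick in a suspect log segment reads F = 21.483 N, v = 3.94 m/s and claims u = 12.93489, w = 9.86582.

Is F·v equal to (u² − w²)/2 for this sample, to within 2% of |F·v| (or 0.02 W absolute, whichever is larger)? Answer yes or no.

no

F·v = 21.483×3.94 = 84.6430 W.
(u² − w²)/2 = (167.3114 − 97.3344)/2 = 34.9885 W.
|Δ| = 49.6545;  2% of max(1, |F·v|) = 1.6929.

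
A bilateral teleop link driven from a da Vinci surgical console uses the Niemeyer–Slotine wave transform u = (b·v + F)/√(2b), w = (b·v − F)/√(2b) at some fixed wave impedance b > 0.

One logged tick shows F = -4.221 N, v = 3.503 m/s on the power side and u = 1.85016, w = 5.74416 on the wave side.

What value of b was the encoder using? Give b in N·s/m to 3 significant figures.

u + w = 7.5943;  u + w = √(2b)·v, so √(2b) = 7.5943/3.503 = 2.1679.
b = (√(2b))²/2 = 4.7000/2 = 2.3500.
(Check via u − w = 2F/√(2b): u − w = -3.8940, 2F/√(2b) = -3.8940.)

b = 2.35 N·s/m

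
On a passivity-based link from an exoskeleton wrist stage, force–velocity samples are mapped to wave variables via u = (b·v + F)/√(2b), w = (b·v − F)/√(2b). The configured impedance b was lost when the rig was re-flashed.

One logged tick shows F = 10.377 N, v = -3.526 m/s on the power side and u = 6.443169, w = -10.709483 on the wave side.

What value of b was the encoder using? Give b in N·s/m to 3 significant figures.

b = 0.732 N·s/m

u + w = -4.266314;  u + w = √(2b)·v, so √(2b) = -4.266314/(-3.526) = 1.209959.
b = (√(2b))²/2 = 1.464000/2 = 0.732000.
(Check via u − w = 2F/√(2b): u − w = 17.152652, 2F/√(2b) = 17.152653.)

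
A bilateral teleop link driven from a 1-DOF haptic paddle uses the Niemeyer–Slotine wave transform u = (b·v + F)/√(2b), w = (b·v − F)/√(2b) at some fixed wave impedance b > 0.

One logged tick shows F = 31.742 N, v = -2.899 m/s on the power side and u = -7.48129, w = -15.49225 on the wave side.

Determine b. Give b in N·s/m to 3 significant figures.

b = 31.4 N·s/m

u + w = -22.97354;  u + w = √(2b)·v, so √(2b) = -22.97354/(-2.899) = 7.92464.
b = (√(2b))²/2 = 62.79997/2 = 31.39998.
(Check via u − w = 2F/√(2b): u − w = 8.01096, 2F/√(2b) = 8.01096.)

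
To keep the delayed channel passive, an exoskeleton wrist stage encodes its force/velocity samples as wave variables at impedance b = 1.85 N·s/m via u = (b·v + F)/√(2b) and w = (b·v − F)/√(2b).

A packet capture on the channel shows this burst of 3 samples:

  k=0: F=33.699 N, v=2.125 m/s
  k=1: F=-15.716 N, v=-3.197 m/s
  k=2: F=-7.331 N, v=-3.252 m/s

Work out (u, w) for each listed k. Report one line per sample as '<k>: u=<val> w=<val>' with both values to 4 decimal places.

k=0: b·v=1.85×2.125=3.9313; √(2b)=1.9235; u=(3.9313+33.699)/1.9235=19.5630, w=(3.9313−33.699)/1.9235=-15.4755
k=1: b·v=1.85×(-3.197)=-5.9145; √(2b)=1.9235; u=(-5.9145+(-15.716))/1.9235=-11.2451, w=(-5.9145−(-15.716))/1.9235=5.0956
k=2: b·v=1.85×(-3.252)=-6.0162; √(2b)=1.9235; u=(-6.0162+(-7.331))/1.9235=-6.9389, w=(-6.0162−(-7.331))/1.9235=0.6835

0: u=19.5630 w=-15.4755
1: u=-11.2451 w=5.0956
2: u=-6.9389 w=0.6835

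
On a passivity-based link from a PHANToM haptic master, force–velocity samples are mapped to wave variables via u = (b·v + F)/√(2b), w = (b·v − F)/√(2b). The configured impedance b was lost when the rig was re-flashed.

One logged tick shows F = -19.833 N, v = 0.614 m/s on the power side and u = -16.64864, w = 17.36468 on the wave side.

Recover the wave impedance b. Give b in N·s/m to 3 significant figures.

u + w = 0.71604;  u + w = √(2b)·v, so √(2b) = 0.71604/0.614 = 1.16619.
b = (√(2b))²/2 = 1.36000/2 = 0.68000.
(Check via u − w = 2F/√(2b): u − w = -34.01332, 2F/√(2b) = -34.01336.)

b = 0.68 N·s/m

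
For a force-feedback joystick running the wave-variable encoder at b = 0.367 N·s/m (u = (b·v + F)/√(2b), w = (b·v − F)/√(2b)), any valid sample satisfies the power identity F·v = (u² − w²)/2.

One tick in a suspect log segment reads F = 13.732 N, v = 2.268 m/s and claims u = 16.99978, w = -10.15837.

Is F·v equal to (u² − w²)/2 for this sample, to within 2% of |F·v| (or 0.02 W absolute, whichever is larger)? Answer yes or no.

F·v = 13.732×2.268 = 31.1442 W.
(u² − w²)/2 = (288.9925 − 103.1925)/2 = 92.9000 W.
|Δ| = 61.7558;  2% of max(1, |F·v|) = 0.6229.

no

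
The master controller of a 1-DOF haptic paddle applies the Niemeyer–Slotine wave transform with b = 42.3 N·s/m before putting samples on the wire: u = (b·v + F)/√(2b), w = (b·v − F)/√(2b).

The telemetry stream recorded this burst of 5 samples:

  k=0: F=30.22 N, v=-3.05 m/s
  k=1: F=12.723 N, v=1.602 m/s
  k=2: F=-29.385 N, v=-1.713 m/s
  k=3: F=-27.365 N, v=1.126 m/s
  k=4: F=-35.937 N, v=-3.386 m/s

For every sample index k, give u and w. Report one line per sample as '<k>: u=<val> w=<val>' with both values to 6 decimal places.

k=0: b·v=42.3×(-3.05)=-129.015000; √(2b)=9.197826; u=(-129.015000+30.22)/9.197826=-10.741125, w=(-129.015000−30.22)/9.197826=-17.312243
k=1: b·v=42.3×1.602=67.764600; √(2b)=9.197826; u=(67.764600+12.723)/9.197826=8.750720, w=(67.764600−12.723)/9.197826=5.984197
k=2: b·v=42.3×(-1.713)=-72.459900; √(2b)=9.197826; u=(-72.459900+(-29.385))/9.197826=-11.072715, w=(-72.459900−(-29.385))/9.197826=-4.683161
k=3: b·v=42.3×1.126=47.629800; √(2b)=9.197826; u=(47.629800+(-27.365))/9.197826=2.203216, w=(47.629800−(-27.365))/9.197826=8.153536
k=4: b·v=42.3×(-3.386)=-143.227800; √(2b)=9.197826; u=(-143.227800+(-35.937))/9.197826=-19.479038, w=(-143.227800−(-35.937))/9.197826=-11.664800

0: u=-10.741125 w=-17.312243
1: u=8.750720 w=5.984197
2: u=-11.072715 w=-4.683161
3: u=2.203216 w=8.153536
4: u=-19.479038 w=-11.664800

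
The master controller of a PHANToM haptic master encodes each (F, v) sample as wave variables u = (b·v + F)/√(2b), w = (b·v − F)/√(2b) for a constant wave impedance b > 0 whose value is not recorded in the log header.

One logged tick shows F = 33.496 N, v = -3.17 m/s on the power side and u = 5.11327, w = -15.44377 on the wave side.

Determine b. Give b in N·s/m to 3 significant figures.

u + w = -10.3305;  u + w = √(2b)·v, so √(2b) = -10.3305/(-3.17) = 3.2588.
b = (√(2b))²/2 = 10.6200/2 = 5.3100.
(Check via u − w = 2F/√(2b): u − w = 20.5570, 2F/√(2b) = 20.5571.)

b = 5.31 N·s/m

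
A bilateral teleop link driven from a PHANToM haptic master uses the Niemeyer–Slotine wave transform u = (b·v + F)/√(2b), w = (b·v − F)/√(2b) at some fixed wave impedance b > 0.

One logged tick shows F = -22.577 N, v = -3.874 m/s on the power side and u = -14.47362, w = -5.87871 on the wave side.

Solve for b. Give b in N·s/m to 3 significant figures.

u + w = -20.3523;  u + w = √(2b)·v, so √(2b) = -20.3523/(-3.874) = 5.2536.
b = (√(2b))²/2 = 27.6000/2 = 13.8000.
(Check via u − w = 2F/√(2b): u − w = -8.5949, 2F/√(2b) = -8.5949.)

b = 13.8 N·s/m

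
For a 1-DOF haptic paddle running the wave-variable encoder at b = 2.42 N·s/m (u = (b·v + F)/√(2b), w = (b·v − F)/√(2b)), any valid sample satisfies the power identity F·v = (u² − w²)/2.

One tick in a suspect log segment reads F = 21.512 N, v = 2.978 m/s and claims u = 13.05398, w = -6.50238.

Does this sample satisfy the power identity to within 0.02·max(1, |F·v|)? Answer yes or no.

F·v = 21.512×2.978 = 64.06274 W.
(u² − w²)/2 = (170.40639 − 42.28095)/2 = 64.06272 W.
|Δ| = 0.00001;  2% of max(1, |F·v|) = 1.28125.

yes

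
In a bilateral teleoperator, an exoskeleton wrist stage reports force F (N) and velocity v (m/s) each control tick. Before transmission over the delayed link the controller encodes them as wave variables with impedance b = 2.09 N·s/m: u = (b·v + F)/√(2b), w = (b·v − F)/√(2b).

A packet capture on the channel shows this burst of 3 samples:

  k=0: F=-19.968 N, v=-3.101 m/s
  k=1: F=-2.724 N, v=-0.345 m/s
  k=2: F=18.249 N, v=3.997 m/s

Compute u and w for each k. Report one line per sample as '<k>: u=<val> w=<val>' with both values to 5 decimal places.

k=0: b·v=2.09×(-3.101)=-6.48109; √(2b)=2.04450; u=(-6.48109+(-19.968))/2.04450=-12.93667, w=(-6.48109−(-19.968))/2.04450=6.59666
k=1: b·v=2.09×(-0.345)=-0.72105; √(2b)=2.04450; u=(-0.72105+(-2.724))/2.04450=-1.68503, w=(-0.72105−(-2.724))/2.04450=0.97967
k=2: b·v=2.09×3.997=8.35373; √(2b)=2.04450; u=(8.35373+18.249)/2.04450=13.01182, w=(8.35373−18.249)/2.04450=-4.83993

0: u=-12.93667 w=6.59666
1: u=-1.68503 w=0.97967
2: u=13.01182 w=-4.83993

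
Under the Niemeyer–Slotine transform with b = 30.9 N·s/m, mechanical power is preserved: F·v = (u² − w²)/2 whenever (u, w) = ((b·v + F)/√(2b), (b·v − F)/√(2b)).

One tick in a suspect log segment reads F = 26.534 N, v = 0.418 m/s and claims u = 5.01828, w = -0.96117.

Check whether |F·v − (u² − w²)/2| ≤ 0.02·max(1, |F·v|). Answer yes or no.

no

F·v = 26.534×0.418 = 11.09121 W.
(u² − w²)/2 = (25.18313 − 0.92385)/2 = 12.12964 W.
|Δ| = 1.03843;  2% of max(1, |F·v|) = 0.22182.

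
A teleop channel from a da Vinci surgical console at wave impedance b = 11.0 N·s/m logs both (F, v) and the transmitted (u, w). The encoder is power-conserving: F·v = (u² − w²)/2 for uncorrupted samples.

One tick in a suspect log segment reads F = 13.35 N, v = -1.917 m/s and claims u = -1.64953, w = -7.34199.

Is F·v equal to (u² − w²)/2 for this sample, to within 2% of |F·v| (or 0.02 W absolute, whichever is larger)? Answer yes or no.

yes

F·v = 13.35×(-1.917) = -25.59195 W.
(u² − w²)/2 = (2.72095 − 53.90482)/2 = -25.59193 W.
|Δ| = 0.00002;  2% of max(1, |F·v|) = 0.51184.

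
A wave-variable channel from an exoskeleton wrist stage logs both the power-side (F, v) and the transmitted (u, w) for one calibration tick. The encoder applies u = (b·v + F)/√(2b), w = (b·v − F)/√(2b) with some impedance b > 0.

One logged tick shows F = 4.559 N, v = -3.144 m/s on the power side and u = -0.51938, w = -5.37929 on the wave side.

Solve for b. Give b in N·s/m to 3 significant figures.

b = 1.76 N·s/m

u + w = -5.8987;  u + w = √(2b)·v, so √(2b) = -5.8987/(-3.144) = 1.8762.
b = (√(2b))²/2 = 3.5200/2 = 1.7600.
(Check via u − w = 2F/√(2b): u − w = 4.8599, 2F/√(2b) = 4.8599.)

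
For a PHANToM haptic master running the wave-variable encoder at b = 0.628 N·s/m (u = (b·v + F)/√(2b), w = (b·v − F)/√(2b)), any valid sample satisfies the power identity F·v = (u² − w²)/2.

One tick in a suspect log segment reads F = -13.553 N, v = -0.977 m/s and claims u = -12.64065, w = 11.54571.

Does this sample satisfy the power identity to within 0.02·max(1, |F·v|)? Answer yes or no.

F·v = (-13.553)×(-0.977) = 13.2413 W.
(u² − w²)/2 = (159.7860 − 133.3034)/2 = 13.2413 W.
|Δ| = 0.0000;  2% of max(1, |F·v|) = 0.2648.

yes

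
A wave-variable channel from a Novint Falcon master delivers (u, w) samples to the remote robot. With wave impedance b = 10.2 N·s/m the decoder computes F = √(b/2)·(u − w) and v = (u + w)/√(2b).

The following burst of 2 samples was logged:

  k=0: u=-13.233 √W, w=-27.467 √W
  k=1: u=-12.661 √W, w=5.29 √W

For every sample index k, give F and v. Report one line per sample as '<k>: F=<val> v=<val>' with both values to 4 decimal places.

0: F=32.1449 v=-9.0111
1: F=-40.5391 v=-1.6320

k=0: u−w=14.2340, u+w=-40.7000; √(b/2)=2.2583, √(2b)=4.5166; F=2.2583×14.234=32.1449, v=-40.7000/4.5166=-9.0111
k=1: u−w=-17.9510, u+w=-7.3710; √(b/2)=2.2583, √(2b)=4.5166; F=2.2583×(-17.951)=-40.5391, v=-7.3710/4.5166=-1.6320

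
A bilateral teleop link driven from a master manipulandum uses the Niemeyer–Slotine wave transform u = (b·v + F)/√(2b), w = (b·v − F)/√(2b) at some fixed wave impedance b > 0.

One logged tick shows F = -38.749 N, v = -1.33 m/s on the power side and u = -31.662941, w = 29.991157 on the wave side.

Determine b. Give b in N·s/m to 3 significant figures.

u + w = -1.671784;  u + w = √(2b)·v, so √(2b) = -1.671784/(-1.33) = 1.256980.
b = (√(2b))²/2 = 1.580000/2 = 0.790000.
(Check via u − w = 2F/√(2b): u − w = -61.654098, 2F/√(2b) = -61.654101.)

b = 0.79 N·s/m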